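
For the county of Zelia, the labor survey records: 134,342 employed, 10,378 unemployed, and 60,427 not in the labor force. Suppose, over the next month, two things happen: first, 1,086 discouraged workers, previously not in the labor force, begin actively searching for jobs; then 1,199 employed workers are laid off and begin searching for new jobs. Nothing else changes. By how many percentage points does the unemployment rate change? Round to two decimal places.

Initially, labor force = 134,342 + 10,378 = 144,720, so u = 10,378/144,720 = 7.17%.
After the first change, unemployed and labor force both rise by 1,086 → E = 134,342, U = 11,464, labor force = 145,806.
After the second change, employed falls and unemployed rises by 1,199; labor force unchanged → E = 133,143, U = 12,663, labor force = 145,806.
New unemployment rate = 12,663 / 145,806 = 8.68%.
Change = 8.68% − 7.17% = +1.51 percentage points.

The unemployment rate changes by +1.51 percentage points.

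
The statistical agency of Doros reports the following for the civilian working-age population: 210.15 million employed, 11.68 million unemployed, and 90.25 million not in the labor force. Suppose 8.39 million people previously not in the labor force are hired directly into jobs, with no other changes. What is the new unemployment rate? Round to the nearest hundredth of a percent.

New unemployment rate ≈ 5.07%.

Initially, labor force = 210.15 + 11.68 = 221.83 million, so u = 11.68/221.83 = 5.27%.
After the change, employed and labor force both rise by 8.39; unemployed unchanged → E = 218.54, U = 11.68, labor force = 230.22 million.
New unemployment rate = 11.68 / 230.22 = 5.07%.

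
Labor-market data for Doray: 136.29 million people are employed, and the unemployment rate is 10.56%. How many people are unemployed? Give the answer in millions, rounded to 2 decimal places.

About 16.09 million are unemployed.

Let U be the number unemployed. The labor force is E + U, and U/(E+U) = 0.1056.
So U = 0.1056 × 136.29 / (1 − 0.1056) = 14.3922 / 0.8944 ≈ 16.09 million.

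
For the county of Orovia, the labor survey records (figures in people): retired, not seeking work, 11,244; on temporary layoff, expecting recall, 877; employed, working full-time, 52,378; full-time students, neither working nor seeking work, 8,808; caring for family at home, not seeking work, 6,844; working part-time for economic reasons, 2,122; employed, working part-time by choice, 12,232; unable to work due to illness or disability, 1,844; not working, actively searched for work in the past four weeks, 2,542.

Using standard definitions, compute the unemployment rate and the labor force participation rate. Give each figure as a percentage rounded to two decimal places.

Employed = 52,378 + 2,122 + 12,232 = 66,732 (anyone who worked, including part-time for economic reasons, counts as employed).
Unemployed = 877 + 2,542 = 3,419 (jobless and actively searching, or on temporary layoff).
Labor force = 66,732 + 3,419 = 70,151.
Not in labor force = 11,244 + 8,808 + 6,844 + 1,844 = 28,740 (those not working and not actively searching are outside the labor force).
Civilian working-age population = 70,151 + 28,740 = 98,891.
Unemployment rate = 3,419 / 70,151 = 4.87%.
Labor force participation rate = 70,151 / 98,891 = 70.94%.

Unemployment rate ≈ 4.87%; labor force participation rate ≈ 70.94%.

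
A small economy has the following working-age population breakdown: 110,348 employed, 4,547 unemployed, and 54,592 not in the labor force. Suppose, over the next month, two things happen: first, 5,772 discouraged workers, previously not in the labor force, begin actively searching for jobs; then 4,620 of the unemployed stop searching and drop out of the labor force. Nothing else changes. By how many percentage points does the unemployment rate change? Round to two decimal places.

Initially, labor force = 110,348 + 4,547 = 114,895, so u = 4,547/114,895 = 3.96%.
After the first change, unemployed and labor force both rise by 5,772 → E = 110,348, U = 10,319, labor force = 120,667.
After the second change, unemployed and labor force both fall by 4,620 → E = 110,348, U = 5,699, labor force = 116,047.
New unemployment rate = 5,699 / 116,047 = 4.91%.
Change = 4.91% − 3.96% = +0.95 percentage points.

The unemployment rate changes by +0.95 percentage points.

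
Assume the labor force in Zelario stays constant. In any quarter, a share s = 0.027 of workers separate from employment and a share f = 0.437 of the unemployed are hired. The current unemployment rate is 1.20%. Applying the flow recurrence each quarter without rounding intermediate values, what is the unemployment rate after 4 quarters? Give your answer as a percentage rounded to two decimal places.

With a fixed labor force, u_{t+1} = u_t + s·(1−u_t) − f·u_t = u_t·(1−s−f) + s.
Here 1−s−f = 0.536 and s = 0.027.
u_1 = 0.012000 × 0.536 + 0.027 = 0.033432.
u_2 = 0.033432 × 0.536 + 0.027 = 0.044920.
u_3 = 0.044920 × 0.536 + 0.027 = 0.051077.
u_4 = 0.051077 × 0.536 + 0.027 = 0.054377.

Unemployment rate after four quarters ≈ 5.44%.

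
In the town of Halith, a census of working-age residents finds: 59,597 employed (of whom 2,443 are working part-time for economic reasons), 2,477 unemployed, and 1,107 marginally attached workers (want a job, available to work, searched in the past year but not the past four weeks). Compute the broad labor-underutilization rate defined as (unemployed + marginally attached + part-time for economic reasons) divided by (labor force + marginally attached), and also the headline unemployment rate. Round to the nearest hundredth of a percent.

Labor force = 59,597 + 2,477 = 62,074.
Numerator = 2,477 + 1,107 + 2,443 = 6,027.
Denominator = 62,074 + 1,107 = 63,181.
Broad rate = 6,027 / 63,181 = 9.54%.
Headline unemployment rate = 2,477 / 62,074 = 3.99%.

Broad underutilization rate ≈ 9.54%; headline unemployment rate ≈ 3.99%.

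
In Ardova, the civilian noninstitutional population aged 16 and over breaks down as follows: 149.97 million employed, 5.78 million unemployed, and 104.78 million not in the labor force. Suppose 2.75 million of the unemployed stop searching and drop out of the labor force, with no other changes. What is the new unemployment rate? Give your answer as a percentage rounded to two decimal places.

New unemployment rate ≈ 1.98%.

Initially, labor force = 149.97 + 5.78 = 155.75 million, so u = 5.78/155.75 = 3.71%.
After the change, unemployed and labor force both fall by 2.75 → E = 149.97, U = 3.03, labor force = 153.00 million.
New unemployment rate = 3.03 / 153.00 = 1.98%.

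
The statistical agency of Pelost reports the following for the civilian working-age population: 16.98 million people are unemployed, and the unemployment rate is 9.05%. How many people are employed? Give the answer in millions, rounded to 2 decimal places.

About 170.64 million are employed.

Labor force = U / u = 16.98 / 0.0905 ≈ 187.62 million.
Employed = labor force − unemployed = 187.62 − 16.98 = 170.64 million.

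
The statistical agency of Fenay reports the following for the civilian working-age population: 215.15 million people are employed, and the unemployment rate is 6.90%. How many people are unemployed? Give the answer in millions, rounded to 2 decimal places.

About 15.95 million are unemployed.

Let U be the number unemployed. The labor force is E + U, and U/(E+U) = 0.0690.
So U = 0.0690 × 215.15 / (1 − 0.0690) = 14.8454 / 0.9310 ≈ 15.95 million.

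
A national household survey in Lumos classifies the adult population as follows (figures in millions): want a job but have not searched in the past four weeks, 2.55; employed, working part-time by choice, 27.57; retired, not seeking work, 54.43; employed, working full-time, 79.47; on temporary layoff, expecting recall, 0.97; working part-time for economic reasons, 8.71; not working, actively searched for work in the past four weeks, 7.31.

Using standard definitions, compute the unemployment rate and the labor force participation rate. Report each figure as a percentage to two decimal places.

Employed = 27.57 + 79.47 + 8.71 = 115.75 million (anyone who worked, including part-time for economic reasons, counts as employed).
Unemployed = 0.97 + 7.31 = 8.28 million (jobless and actively searching, or on temporary layoff).
Labor force = 115.75 + 8.28 = 124.03 million.
Not in labor force = 2.55 + 54.43 = 56.98 million (those not working and not actively searching are outside the labor force — including those who want a job but have given up searching).
Civilian working-age population = 124.03 + 56.98 = 181.01 million.
Unemployment rate = 8.28 / 124.03 = 6.68%.
Labor force participation rate = 124.03 / 181.01 = 68.52%.

Unemployment rate ≈ 6.68%; labor force participation rate ≈ 68.52%.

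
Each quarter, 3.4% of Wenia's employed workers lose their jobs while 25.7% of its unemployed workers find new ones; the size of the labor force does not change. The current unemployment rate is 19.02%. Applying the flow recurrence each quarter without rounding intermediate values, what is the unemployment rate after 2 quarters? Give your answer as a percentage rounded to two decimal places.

With a fixed labor force, u_{t+1} = u_t + s·(1−u_t) − f·u_t = u_t·(1−s−f) + s.
Here 1−s−f = 0.709 and s = 0.034.
u_1 = 0.190200 × 0.709 + 0.034 = 0.168852.
u_2 = 0.168852 × 0.709 + 0.034 = 0.153716.

Unemployment rate after two quarters ≈ 15.37%.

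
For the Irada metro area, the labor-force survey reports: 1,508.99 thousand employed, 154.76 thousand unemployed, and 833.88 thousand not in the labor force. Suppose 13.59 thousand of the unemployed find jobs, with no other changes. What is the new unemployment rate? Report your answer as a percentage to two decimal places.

Initially, labor force = 1,508.99 + 154.76 = 1,663.75 thousand, so u = 154.76/1,663.75 = 9.30%.
After the change, unemployed falls and employed rises by 13.59; labor force unchanged → E = 1,522.58, U = 141.17, labor force = 1,663.75 thousand.
New unemployment rate = 141.17 / 1,663.75 = 8.49%.

New unemployment rate ≈ 8.49%.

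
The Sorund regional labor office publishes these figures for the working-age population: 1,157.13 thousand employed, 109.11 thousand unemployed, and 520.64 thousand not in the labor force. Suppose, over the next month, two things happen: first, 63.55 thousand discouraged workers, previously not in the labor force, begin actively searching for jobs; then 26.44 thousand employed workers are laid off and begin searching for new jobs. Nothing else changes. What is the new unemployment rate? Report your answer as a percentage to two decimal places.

Initially, labor force = 1,157.13 + 109.11 = 1,266.24 thousand, so u = 109.11/1,266.24 = 8.62%.
After the first change, unemployed and labor force both rise by 63.55 → E = 1,157.13, U = 172.66, labor force = 1,329.79 thousand.
After the second change, employed falls and unemployed rises by 26.44; labor force unchanged → E = 1,130.69, U = 199.10, labor force = 1,329.79 thousand.
New unemployment rate = 199.10 / 1,329.79 = 14.97%.

New unemployment rate ≈ 14.97%.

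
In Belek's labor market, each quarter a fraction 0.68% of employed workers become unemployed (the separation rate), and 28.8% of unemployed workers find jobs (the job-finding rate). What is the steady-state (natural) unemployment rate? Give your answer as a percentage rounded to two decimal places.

At steady state the flows balance: s·E = f·U, so U/(E+U) = s/(s+f).
u* = 0.68 / (0.68 + 28.8) = 0.68 / 29.48 = 2.31%.

Steady-state unemployment rate ≈ 2.31%.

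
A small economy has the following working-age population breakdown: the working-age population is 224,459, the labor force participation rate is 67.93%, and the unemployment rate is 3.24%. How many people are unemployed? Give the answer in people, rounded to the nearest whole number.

Labor force = 0.6793 × 224,459 = 152,475.
Unemployed = 0.0324 × 152,475 ≈ 4,940.

About 4,940 are unemployed.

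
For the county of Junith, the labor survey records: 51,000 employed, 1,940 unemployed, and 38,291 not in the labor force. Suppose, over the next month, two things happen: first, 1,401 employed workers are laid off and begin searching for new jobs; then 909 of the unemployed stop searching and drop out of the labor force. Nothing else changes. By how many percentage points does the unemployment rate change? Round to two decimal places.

Initially, labor force = 51,000 + 1,940 = 52,940, so u = 1,940/52,940 = 3.66%.
After the first change, employed falls and unemployed rises by 1,401; labor force unchanged → E = 49,599, U = 3,341, labor force = 52,940.
After the second change, unemployed and labor force both fall by 909 → E = 49,599, U = 2,432, labor force = 52,031.
New unemployment rate = 2,432 / 52,031 = 4.67%.
Change = 4.67% − 3.66% = +1.01 percentage points.

The unemployment rate changes by +1.01 percentage points.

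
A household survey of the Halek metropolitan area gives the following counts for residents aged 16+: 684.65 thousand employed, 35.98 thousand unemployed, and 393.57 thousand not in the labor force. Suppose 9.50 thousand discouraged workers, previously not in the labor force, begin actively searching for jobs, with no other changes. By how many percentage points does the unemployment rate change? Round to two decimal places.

The unemployment rate changes by +1.24 percentage points.

Initially, labor force = 684.65 + 35.98 = 720.63 thousand, so u = 35.98/720.63 = 4.99%.
After the change, unemployed and labor force both rise by 9.50 → E = 684.65, U = 45.48, labor force = 730.13 thousand.
New unemployment rate = 45.48 / 730.13 = 6.23%.
Change = 6.23% − 4.99% = +1.24 percentage points.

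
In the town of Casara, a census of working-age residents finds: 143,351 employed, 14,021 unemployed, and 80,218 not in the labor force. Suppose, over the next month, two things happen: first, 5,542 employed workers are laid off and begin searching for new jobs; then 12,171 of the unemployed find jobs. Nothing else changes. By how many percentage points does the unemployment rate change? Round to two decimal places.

Initially, labor force = 143,351 + 14,021 = 157,372, so u = 14,021/157,372 = 8.91%.
After the first change, employed falls and unemployed rises by 5,542; labor force unchanged → E = 137,809, U = 19,563, labor force = 157,372.
After the second change, unemployed falls and employed rises by 12,171; labor force unchanged → E = 149,980, U = 7,392, labor force = 157,372.
New unemployment rate = 7,392 / 157,372 = 4.70%.
Change = 4.70% − 8.91% = −4.21 percentage points.

The unemployment rate changes by −4.21 percentage points.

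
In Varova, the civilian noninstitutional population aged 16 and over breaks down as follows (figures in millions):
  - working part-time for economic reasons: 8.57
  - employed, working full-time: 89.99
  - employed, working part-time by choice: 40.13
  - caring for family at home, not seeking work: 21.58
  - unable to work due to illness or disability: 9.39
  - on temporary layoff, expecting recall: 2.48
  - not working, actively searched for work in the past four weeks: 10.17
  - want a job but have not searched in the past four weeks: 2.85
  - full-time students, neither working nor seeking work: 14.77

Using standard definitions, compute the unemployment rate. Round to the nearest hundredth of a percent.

Unemployment rate ≈ 8.36%.

Employed = 8.57 + 89.99 + 40.13 = 138.69 million (anyone who worked, including part-time for economic reasons, counts as employed).
Unemployed = 2.48 + 10.17 = 12.65 million (jobless and actively searching, or on temporary layoff).
Labor force = 138.69 + 12.65 = 151.34 million.
Unemployment rate = 12.65 / 151.34 = 8.36%.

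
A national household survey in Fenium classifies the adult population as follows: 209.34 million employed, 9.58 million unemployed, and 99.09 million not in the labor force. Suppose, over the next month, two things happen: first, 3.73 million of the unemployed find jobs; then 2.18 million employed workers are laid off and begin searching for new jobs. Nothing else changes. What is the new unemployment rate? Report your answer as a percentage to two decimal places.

New unemployment rate ≈ 3.67%.

Initially, labor force = 209.34 + 9.58 = 218.92 million, so u = 9.58/218.92 = 4.38%.
After the first change, unemployed falls and employed rises by 3.73; labor force unchanged → E = 213.07, U = 5.85, labor force = 218.92 million.
After the second change, employed falls and unemployed rises by 2.18; labor force unchanged → E = 210.89, U = 8.03, labor force = 218.92 million.
New unemployment rate = 8.03 / 218.92 = 3.67%.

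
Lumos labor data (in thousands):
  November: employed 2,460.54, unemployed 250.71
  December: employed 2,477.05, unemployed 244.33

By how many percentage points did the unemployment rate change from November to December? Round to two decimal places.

November: labor force = 2,460.54 + 250.71 = 2,711.25; u = 250.71/2,711.25 = 9.25%.
December: labor force = 2,477.05 + 244.33 = 2,721.38; u = 244.33/2,721.38 = 8.98%.
Change = 8.98% − 9.25% = −0.27 pp.

The unemployment rate changed by −0.27 percentage points.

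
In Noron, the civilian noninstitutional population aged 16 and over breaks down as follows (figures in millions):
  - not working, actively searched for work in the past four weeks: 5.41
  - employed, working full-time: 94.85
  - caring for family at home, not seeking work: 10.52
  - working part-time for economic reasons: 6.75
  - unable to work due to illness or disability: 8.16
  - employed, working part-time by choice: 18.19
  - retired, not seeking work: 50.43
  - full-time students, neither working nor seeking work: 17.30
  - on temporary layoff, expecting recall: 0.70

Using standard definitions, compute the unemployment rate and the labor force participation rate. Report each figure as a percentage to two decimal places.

Employed = 94.85 + 6.75 + 18.19 = 119.79 million (anyone who worked, including part-time for economic reasons, counts as employed).
Unemployed = 5.41 + 0.70 = 6.11 million (jobless and actively searching, or on temporary layoff).
Labor force = 119.79 + 6.11 = 125.90 million.
Not in labor force = 10.52 + 8.16 + 50.43 + 17.30 = 86.41 million (those not working and not actively searching are outside the labor force).
Civilian working-age population = 125.90 + 86.41 = 212.31 million.
Unemployment rate = 6.11 / 125.90 = 4.85%.
Labor force participation rate = 125.90 / 212.31 = 59.30%.

Unemployment rate ≈ 4.85%; labor force participation rate ≈ 59.30%.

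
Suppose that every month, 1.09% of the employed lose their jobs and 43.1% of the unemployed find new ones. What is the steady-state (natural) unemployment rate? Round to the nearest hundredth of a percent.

Steady-state unemployment rate ≈ 2.47%.

At steady state the flows balance: s·E = f·U, so U/(E+U) = s/(s+f).
u* = 1.09 / (1.09 + 43.1) = 1.09 / 44.19 = 2.47%.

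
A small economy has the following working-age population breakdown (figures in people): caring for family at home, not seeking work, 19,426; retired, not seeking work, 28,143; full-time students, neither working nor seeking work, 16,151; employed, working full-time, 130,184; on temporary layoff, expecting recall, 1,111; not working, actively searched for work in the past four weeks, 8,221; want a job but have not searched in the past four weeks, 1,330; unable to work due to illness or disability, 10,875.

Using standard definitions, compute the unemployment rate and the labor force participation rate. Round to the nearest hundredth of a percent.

Unemployment rate ≈ 6.69%; labor force participation rate ≈ 64.76%.

Employed = 130,184.
Unemployed = 1,111 + 8,221 = 9,332 (jobless and actively searching, or on temporary layoff).
Labor force = 130,184 + 9,332 = 139,516.
Not in labor force = 19,426 + 28,143 + 16,151 + 1,330 + 10,875 = 75,925 (those not working and not actively searching are outside the labor force — including those who want a job but have given up searching).
Civilian working-age population = 139,516 + 75,925 = 215,441.
Unemployment rate = 9,332 / 139,516 = 6.69%.
Labor force participation rate = 139,516 / 215,441 = 64.76%.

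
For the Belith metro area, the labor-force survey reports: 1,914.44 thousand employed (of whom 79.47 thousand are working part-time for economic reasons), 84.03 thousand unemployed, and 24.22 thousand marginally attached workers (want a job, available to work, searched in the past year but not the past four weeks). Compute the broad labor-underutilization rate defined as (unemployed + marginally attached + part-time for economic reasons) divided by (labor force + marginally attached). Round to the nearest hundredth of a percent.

Labor force = 1,914.44 + 84.03 = 1,998.47 thousand.
Numerator = 84.03 + 24.22 + 79.47 = 187.72 thousand.
Denominator = 1,998.47 + 24.22 = 2,022.69 thousand.
Broad rate = 187.72 / 2,022.69 = 9.28%.

Broad underutilization rate ≈ 9.28%.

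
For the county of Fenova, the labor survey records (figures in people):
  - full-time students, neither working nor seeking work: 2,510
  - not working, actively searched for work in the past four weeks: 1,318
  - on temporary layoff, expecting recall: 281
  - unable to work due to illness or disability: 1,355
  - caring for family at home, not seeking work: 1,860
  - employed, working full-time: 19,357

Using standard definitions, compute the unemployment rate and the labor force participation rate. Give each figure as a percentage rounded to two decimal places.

Unemployment rate ≈ 7.63%; labor force participation rate ≈ 78.54%.

Employed = 19,357.
Unemployed = 1,318 + 281 = 1,599 (jobless and actively searching, or on temporary layoff).
Labor force = 19,357 + 1,599 = 20,956.
Not in labor force = 2,510 + 1,355 + 1,860 = 5,725 (those not working and not actively searching are outside the labor force).
Civilian working-age population = 20,956 + 5,725 = 26,681.
Unemployment rate = 1,599 / 20,956 = 7.63%.
Labor force participation rate = 20,956 / 26,681 = 78.54%.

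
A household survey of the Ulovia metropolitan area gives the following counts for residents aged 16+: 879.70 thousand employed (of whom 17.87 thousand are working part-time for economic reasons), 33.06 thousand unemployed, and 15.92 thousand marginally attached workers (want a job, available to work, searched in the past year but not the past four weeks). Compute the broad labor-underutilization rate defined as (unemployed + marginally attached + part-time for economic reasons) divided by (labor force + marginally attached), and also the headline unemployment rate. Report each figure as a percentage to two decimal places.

Labor force = 879.70 + 33.06 = 912.76 thousand.
Numerator = 33.06 + 15.92 + 17.87 = 66.85 thousand.
Denominator = 912.76 + 15.92 = 928.68 thousand.
Broad rate = 66.85 / 928.68 = 7.20%.
Headline unemployment rate = 33.06 / 912.76 = 3.62%.

Broad underutilization rate ≈ 7.20%; headline unemployment rate ≈ 3.62%.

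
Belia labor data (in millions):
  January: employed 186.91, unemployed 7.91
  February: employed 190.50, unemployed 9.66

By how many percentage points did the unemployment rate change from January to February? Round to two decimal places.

January: labor force = 186.91 + 7.91 = 194.82; u = 7.91/194.82 = 4.06%.
February: labor force = 190.50 + 9.66 = 200.16; u = 9.66/200.16 = 4.83%.
Change = 4.83% − 4.06% = +0.77 pp.

The unemployment rate changed by +0.77 percentage points.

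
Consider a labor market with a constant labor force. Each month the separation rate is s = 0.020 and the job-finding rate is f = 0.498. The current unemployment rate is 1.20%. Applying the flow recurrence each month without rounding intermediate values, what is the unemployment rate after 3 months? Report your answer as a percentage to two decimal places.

With a fixed labor force, u_{t+1} = u_t + s·(1−u_t) − f·u_t = u_t·(1−s−f) + s.
Here 1−s−f = 0.482 and s = 0.020.
u_1 = 0.012000 × 0.482 + 0.020 = 0.025784.
u_2 = 0.025784 × 0.482 + 0.020 = 0.032428.
u_3 = 0.032428 × 0.482 + 0.020 = 0.035630.

Unemployment rate after three months ≈ 3.56%.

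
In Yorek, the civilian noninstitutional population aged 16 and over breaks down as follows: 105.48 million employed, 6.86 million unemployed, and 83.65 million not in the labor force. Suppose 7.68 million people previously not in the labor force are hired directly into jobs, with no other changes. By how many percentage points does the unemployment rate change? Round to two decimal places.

The unemployment rate changes by −0.39 percentage points.

Initially, labor force = 105.48 + 6.86 = 112.34 million, so u = 6.86/112.34 = 6.11%.
After the change, employed and labor force both rise by 7.68; unemployed unchanged → E = 113.16, U = 6.86, labor force = 120.02 million.
New unemployment rate = 6.86 / 120.02 = 5.72%.
Change = 5.72% − 6.11% = −0.39 percentage points.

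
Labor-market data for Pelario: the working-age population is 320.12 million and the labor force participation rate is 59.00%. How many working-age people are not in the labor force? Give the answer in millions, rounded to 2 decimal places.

About 131.25 million are not in the labor force.

Share not in the labor force = 1 − 0.5900 = 0.4100.
Not in labor force = 0.4100 × 320.12 ≈ 131.25 million.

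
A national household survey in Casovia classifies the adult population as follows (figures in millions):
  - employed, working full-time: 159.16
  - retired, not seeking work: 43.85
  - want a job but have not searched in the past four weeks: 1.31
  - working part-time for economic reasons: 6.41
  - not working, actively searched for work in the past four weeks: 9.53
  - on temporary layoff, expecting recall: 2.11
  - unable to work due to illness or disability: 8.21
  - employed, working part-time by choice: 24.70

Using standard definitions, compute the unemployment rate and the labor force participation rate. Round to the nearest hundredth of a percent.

Employed = 159.16 + 6.41 + 24.70 = 190.27 million (anyone who worked, including part-time for economic reasons, counts as employed).
Unemployed = 9.53 + 2.11 = 11.64 million (jobless and actively searching, or on temporary layoff).
Labor force = 190.27 + 11.64 = 201.91 million.
Not in labor force = 43.85 + 1.31 + 8.21 = 53.37 million (those not working and not actively searching are outside the labor force — including those who want a job but have given up searching).
Civilian working-age population = 201.91 + 53.37 = 255.28 million.
Unemployment rate = 11.64 / 201.91 = 5.76%.
Labor force participation rate = 201.91 / 255.28 = 79.09%.

Unemployment rate ≈ 5.76%; labor force participation rate ≈ 79.09%.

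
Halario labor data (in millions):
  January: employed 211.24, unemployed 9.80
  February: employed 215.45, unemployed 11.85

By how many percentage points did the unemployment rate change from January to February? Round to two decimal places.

The unemployment rate changed by +0.78 percentage points.

January: labor force = 211.24 + 9.80 = 221.04; u = 9.80/221.04 = 4.43%.
February: labor force = 215.45 + 11.85 = 227.30; u = 11.85/227.30 = 5.21%.
Change = 5.21% − 4.43% = +0.78 pp.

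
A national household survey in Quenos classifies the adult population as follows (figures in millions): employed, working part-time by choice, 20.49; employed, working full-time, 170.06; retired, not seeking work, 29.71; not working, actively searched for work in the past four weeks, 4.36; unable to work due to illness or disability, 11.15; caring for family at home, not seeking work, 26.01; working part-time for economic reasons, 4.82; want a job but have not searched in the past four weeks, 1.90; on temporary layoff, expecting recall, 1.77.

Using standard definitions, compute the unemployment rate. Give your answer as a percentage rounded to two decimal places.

Unemployment rate ≈ 3.04%.

Employed = 20.49 + 170.06 + 4.82 = 195.37 million (anyone who worked, including part-time for economic reasons, counts as employed).
Unemployed = 4.36 + 1.77 = 6.13 million (jobless and actively searching, or on temporary layoff).
Labor force = 195.37 + 6.13 = 201.50 million.
Unemployment rate = 6.13 / 201.50 = 3.04%.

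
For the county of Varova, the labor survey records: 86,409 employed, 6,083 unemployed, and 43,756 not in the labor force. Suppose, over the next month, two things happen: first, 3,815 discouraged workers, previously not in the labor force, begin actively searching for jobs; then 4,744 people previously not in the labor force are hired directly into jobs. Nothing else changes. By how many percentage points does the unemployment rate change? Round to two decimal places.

Initially, labor force = 86,409 + 6,083 = 92,492, so u = 6,083/92,492 = 6.58%.
After the first change, unemployed and labor force both rise by 3,815 → E = 86,409, U = 9,898, labor force = 96,307.
After the second change, employed and labor force both rise by 4,744; unemployed unchanged → E = 91,153, U = 9,898, labor force = 101,051.
New unemployment rate = 9,898 / 101,051 = 9.80%.
Change = 9.80% − 6.58% = +3.22 percentage points.

The unemployment rate changes by +3.22 percentage points.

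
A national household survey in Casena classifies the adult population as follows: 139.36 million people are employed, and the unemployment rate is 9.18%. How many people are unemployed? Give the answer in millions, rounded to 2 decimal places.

About 14.09 million are unemployed.

Let U be the number unemployed. The labor force is E + U, and U/(E+U) = 0.0918.
So U = 0.0918 × 139.36 / (1 − 0.0918) = 12.7932 / 0.9082 ≈ 14.09 million.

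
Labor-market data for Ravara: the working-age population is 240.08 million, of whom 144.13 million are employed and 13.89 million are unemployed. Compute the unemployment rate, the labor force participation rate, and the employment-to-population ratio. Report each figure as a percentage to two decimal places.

Labor force = employed + unemployed = 144.13 + 13.89 = 158.02 million.
Unemployment rate = 13.89 / 158.02 = 8.79%.
Labor force participation rate = 158.02 / 240.08 = 65.82%.
Employment-population ratio = 144.13 / 240.08 = 60.03%.

Unemployment rate ≈ 8.79%; labor force participation rate ≈ 65.82%; employment-population ratio ≈ 60.03%.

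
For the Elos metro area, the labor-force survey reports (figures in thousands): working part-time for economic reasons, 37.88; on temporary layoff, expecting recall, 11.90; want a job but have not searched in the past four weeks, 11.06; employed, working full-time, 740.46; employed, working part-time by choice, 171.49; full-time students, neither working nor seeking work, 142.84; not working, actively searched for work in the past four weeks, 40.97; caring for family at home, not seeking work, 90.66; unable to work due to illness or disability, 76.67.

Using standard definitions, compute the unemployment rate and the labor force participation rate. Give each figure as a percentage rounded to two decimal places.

Unemployment rate ≈ 5.27%; labor force participation rate ≈ 75.74%.

Employed = 37.88 + 740.46 + 171.49 = 949.83 thousand (anyone who worked, including part-time for economic reasons, counts as employed).
Unemployed = 11.90 + 40.97 = 52.87 thousand (jobless and actively searching, or on temporary layoff).
Labor force = 949.83 + 52.87 = 1,002.70 thousand.
Not in labor force = 11.06 + 142.84 + 90.66 + 76.67 = 321.23 thousand (those not working and not actively searching are outside the labor force — including those who want a job but have given up searching).
Civilian working-age population = 1,002.70 + 321.23 = 1,323.93 thousand.
Unemployment rate = 52.87 / 1,002.70 = 5.27%.
Labor force participation rate = 1,002.70 / 1,323.93 = 75.74%.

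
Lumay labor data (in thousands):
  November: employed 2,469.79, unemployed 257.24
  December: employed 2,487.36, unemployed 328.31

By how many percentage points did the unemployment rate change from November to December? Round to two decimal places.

November: labor force = 2,469.79 + 257.24 = 2,727.03; u = 257.24/2,727.03 = 9.43%.
December: labor force = 2,487.36 + 328.31 = 2,815.67; u = 328.31/2,815.67 = 11.66%.
Change = 11.66% − 9.43% = +2.23 pp.

The unemployment rate changed by +2.23 percentage points.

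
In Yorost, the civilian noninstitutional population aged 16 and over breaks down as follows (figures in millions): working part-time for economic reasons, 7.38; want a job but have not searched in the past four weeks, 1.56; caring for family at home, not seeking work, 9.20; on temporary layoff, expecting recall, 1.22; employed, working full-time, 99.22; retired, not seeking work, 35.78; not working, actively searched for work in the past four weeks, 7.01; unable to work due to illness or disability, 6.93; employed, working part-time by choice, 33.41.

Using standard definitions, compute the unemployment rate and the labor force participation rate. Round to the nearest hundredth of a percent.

Unemployment rate ≈ 5.55%; labor force participation rate ≈ 73.49%.

Employed = 7.38 + 99.22 + 33.41 = 140.01 million (anyone who worked, including part-time for economic reasons, counts as employed).
Unemployed = 1.22 + 7.01 = 8.23 million (jobless and actively searching, or on temporary layoff).
Labor force = 140.01 + 8.23 = 148.24 million.
Not in labor force = 1.56 + 9.20 + 35.78 + 6.93 = 53.47 million (those not working and not actively searching are outside the labor force — including those who want a job but have given up searching).
Civilian working-age population = 148.24 + 53.47 = 201.71 million.
Unemployment rate = 8.23 / 148.24 = 5.55%.
Labor force participation rate = 148.24 / 201.71 = 73.49%.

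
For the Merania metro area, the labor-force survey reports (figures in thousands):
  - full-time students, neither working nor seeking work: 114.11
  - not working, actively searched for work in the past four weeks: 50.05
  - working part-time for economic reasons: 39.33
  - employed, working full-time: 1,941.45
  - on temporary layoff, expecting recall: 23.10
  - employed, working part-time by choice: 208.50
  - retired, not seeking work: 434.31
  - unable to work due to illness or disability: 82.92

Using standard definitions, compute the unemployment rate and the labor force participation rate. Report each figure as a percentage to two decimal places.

Unemployment rate ≈ 3.23%; labor force participation rate ≈ 78.18%.

Employed = 39.33 + 1,941.45 + 208.50 = 2,189.28 thousand (anyone who worked, including part-time for economic reasons, counts as employed).
Unemployed = 50.05 + 23.10 = 73.15 thousand (jobless and actively searching, or on temporary layoff).
Labor force = 2,189.28 + 73.15 = 2,262.43 thousand.
Not in labor force = 114.11 + 434.31 + 82.92 = 631.34 thousand (those not working and not actively searching are outside the labor force).
Civilian working-age population = 2,262.43 + 631.34 = 2,893.77 thousand.
Unemployment rate = 73.15 / 2,262.43 = 3.23%.
Labor force participation rate = 2,262.43 / 2,893.77 = 78.18%.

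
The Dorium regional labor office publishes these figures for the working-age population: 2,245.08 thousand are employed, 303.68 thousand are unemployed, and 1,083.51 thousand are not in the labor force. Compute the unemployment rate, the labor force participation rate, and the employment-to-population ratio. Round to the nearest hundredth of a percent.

Unemployment rate ≈ 11.91%; labor force participation rate ≈ 70.17%; employment-population ratio ≈ 61.81%.

Labor force = employed + unemployed = 2,245.08 + 303.68 = 2,548.76 thousand.
Working-age population = 2,548.76 + 1,083.51 = 3,632.27 thousand.
Unemployment rate = 303.68 / 2,548.76 = 11.91%.
Labor force participation rate = 2,548.76 / 3,632.27 = 70.17%.
Employment-population ratio = 2,245.08 / 3,632.27 = 61.81%.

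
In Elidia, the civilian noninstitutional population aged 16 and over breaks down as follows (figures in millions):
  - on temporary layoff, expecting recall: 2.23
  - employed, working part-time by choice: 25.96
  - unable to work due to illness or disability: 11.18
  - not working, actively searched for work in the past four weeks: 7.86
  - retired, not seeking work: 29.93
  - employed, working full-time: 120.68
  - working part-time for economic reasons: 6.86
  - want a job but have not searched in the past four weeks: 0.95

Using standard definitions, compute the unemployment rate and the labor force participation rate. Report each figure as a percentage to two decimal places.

Employed = 25.96 + 120.68 + 6.86 = 153.50 million (anyone who worked, including part-time for economic reasons, counts as employed).
Unemployed = 2.23 + 7.86 = 10.09 million (jobless and actively searching, or on temporary layoff).
Labor force = 153.50 + 10.09 = 163.59 million.
Not in labor force = 11.18 + 29.93 + 0.95 = 42.06 million (those not working and not actively searching are outside the labor force — including those who want a job but have given up searching).
Civilian working-age population = 163.59 + 42.06 = 205.65 million.
Unemployment rate = 10.09 / 163.59 = 6.17%.
Labor force participation rate = 163.59 / 205.65 = 79.55%.

Unemployment rate ≈ 6.17%; labor force participation rate ≈ 79.55%.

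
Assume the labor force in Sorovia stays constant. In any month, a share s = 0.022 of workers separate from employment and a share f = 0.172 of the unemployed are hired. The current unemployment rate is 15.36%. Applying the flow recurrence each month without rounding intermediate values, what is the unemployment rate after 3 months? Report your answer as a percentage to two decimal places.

With a fixed labor force, u_{t+1} = u_t + s·(1−u_t) − f·u_t = u_t·(1−s−f) + s.
Here 1−s−f = 0.806 and s = 0.022.
u_1 = 0.153600 × 0.806 + 0.022 = 0.145802.
u_2 = 0.145802 × 0.806 + 0.022 = 0.139516.
u_3 = 0.139516 × 0.806 + 0.022 = 0.134450.

Unemployment rate after three months ≈ 13.44%.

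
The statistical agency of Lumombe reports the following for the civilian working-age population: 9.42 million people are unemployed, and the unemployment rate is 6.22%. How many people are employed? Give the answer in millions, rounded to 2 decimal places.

Labor force = U / u = 9.42 / 0.0622 ≈ 151.45 million.
Employed = labor force − unemployed = 151.45 − 9.42 = 142.03 million.

About 142.03 million are employed.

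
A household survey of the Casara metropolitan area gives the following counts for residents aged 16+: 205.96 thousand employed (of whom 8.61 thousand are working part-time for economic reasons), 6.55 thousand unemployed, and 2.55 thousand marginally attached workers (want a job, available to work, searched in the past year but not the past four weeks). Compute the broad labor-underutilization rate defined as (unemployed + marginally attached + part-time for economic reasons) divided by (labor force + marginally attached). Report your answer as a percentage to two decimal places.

Labor force = 205.96 + 6.55 = 212.51 thousand.
Numerator = 6.55 + 2.55 + 8.61 = 17.71 thousand.
Denominator = 212.51 + 2.55 = 215.06 thousand.
Broad rate = 17.71 / 215.06 = 8.23%.

Broad underutilization rate ≈ 8.23%.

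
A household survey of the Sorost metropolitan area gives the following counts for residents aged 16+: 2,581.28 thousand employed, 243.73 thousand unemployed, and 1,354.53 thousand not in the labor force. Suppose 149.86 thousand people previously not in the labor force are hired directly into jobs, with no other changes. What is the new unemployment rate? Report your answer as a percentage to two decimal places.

New unemployment rate ≈ 8.19%.

Initially, labor force = 2,581.28 + 243.73 = 2,825.01 thousand, so u = 243.73/2,825.01 = 8.63%.
After the change, employed and labor force both rise by 149.86; unemployed unchanged → E = 2,731.14, U = 243.73, labor force = 2,974.87 thousand.
New unemployment rate = 243.73 / 2,974.87 = 8.19%.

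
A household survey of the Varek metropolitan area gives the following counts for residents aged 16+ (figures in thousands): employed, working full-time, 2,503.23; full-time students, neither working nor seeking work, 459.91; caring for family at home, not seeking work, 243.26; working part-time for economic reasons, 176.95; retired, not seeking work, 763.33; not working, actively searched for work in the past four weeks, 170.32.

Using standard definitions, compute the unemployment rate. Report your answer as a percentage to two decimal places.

Employed = 2,503.23 + 176.95 = 2,680.18 thousand (anyone who worked, including part-time for economic reasons, counts as employed).
Unemployed = 170.32 thousand.
Labor force = 2,680.18 + 170.32 = 2,850.50 thousand.
Unemployment rate = 170.32 / 2,850.50 = 5.98%.

Unemployment rate ≈ 5.98%.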